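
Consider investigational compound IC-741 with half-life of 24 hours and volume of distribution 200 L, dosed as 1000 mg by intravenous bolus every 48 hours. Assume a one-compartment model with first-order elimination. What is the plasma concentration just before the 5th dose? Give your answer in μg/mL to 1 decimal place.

1.7 μg/mL

f = (1/2)^(τ/t½) = (1/2)^(48/24) ≈ 0.2500.
C₀ = D/Vd = 1000/200 ≈ 5.000 μg/mL.
Before the 5th dose, 4 doses have been given. Superposition: Cmin = C₀·(f + f² + … + f^4).
≈ 5.000 × (0.2500 + 0.0625 + 0.0156 + 0.0039) ≈ 5.000 × 0.3320 ≈ 1.660 μg/mL.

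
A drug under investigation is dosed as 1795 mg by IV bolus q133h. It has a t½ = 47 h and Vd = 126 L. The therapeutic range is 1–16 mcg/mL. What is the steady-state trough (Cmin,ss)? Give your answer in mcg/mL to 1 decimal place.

Over one 133-h interval, 133/47 ≈ 2.8298 half-lives elapse, leaving f ≈ 0.1407 of each dose.
Accumulation ratio R = 1/(1 − f) ≈ 1/0.8593 ≈ 1.1637.
Each bolus raises the concentration by D/Vd = 1795/126 ≈ 14.246 mcg/mL.
Steady-state peak Cmax,ss = C₀·R ≈ 14.246 × 1.1637 ≈ 16.578 mcg/mL.
One interval later, Cmin,ss = Cmax,ss·e^(−kτ) ≈ 16.578 × 0.1407 ≈ 2.333 mcg/mL.
Trough 2.3 mcg/mL vs MEC 1 mcg/mL: adequate.

2.3 mcg/mL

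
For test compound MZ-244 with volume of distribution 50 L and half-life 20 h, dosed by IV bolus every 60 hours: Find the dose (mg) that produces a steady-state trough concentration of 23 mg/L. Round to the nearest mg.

τ/t½ = 60/20 ≈ 3, so f = (1/2)^(60/20) ≈ 0.125000.
Cmin,ss = (D/Vd)·f/(1−f), so D = Cmin,ss·Vd·(1−f)/f.
D = 23 × 50 × (1−f)/f ≈ 23 × 50 × 7.00000 ≈ 8050.00 mg.

8050 mg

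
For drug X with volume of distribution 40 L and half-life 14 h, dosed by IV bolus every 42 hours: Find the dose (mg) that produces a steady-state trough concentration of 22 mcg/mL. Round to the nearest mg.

τ/t½ = 42/14 ≈ 3, so f = (1/2)^(42/14) ≈ 0.125000.
Cmin,ss = (D/Vd)·f/(1−f), so D = Cmin,ss·Vd·(1−f)/f.
D = 22 × 40 × (1−f)/f ≈ 22 × 40 × 7.00000 ≈ 6160.00 mg.

6160 mg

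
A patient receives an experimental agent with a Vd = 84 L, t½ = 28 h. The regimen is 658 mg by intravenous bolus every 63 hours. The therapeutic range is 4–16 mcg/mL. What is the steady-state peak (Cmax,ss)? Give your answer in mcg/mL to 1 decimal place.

9.9 mcg/mL

τ/t½ = 63/28 ≈ 2.25, so fraction remaining f = (1/2)^(63/28) ≈ 0.2102.
Accumulation ratio R = 1/(1 − f) ≈ 1/0.7898 ≈ 1.2661.
Single-dose peak C₀ = D/Vd = 658/84 ≈ 7.833 mcg/mL.
Steady-state peak Cmax,ss = C₀·R ≈ 7.833 × 1.2661 ≈ 9.917 mcg/mL.
Peak 9.9 mcg/mL vs MTC 16 mcg/mL: below toxic threshold.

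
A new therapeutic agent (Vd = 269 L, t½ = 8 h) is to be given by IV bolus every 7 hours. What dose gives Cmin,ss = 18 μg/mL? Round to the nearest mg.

τ/t½ = 7/8 ≈ 0.875, so f = (1/2)^(7/8) ≈ 0.545254.
Cmin,ss = (D/Vd)·f/(1−f), so D = Cmin,ss·Vd·(1−f)/f.
D = 18 × 269 × (1−f)/f ≈ 18 × 269 × 0.83401 ≈ 4038.28 mg.

4038 mg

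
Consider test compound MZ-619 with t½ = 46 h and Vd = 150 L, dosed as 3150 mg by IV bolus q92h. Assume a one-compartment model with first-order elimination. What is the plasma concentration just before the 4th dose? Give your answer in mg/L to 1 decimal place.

6.9 mg/L

f = (1/2)^(τ/t½) = (1/2)^(92/46) ≈ 0.2500.
C₀ = D/Vd = 3150/150 ≈ 21.000 mg/L.
Before the 4th dose, 3 doses have been given. Superposition: Cmin = C₀·(f + f² + … + f^3).
≈ 21.000 × (0.2500 + 0.0625 + 0.0156) ≈ 21.000 × 0.3281 ≈ 6.890 mg/L.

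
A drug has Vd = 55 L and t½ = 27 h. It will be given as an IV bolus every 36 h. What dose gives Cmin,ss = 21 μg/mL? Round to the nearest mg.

1755 mg

τ/t½ = 36/27 ≈ 1.3333, so f = (1/2)^(36/27) ≈ 0.396850.
Cmin,ss = (D/Vd)·f/(1−f), so D = Cmin,ss·Vd·(1−f)/f.
D = 21 × 55 × (1−f)/f ≈ 21 × 55 × 1.51984 ≈ 1755.42 mg.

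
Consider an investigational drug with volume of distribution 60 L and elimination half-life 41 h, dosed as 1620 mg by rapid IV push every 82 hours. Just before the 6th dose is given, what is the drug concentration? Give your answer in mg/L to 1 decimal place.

f = (1/2)^(τ/t½) = (1/2)^(82/41) ≈ 0.2500.
C₀ = D/Vd = 1620/60 ≈ 27.000 mg/L.
Before the 6th dose, 5 doses have been given. Superposition: Cmin = C₀·(f + f² + … + f^5).
≈ 27.000 × (0.2500 + 0.0625 + 0.0156 + 0.0039 + 0.0010) ≈ 27.000 × 0.3330 ≈ 8.991 mg/L.

9.0 mg/L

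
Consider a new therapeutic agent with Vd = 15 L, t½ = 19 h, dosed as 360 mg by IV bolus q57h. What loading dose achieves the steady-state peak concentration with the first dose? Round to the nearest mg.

411 mg

f = (1/2)^(57/19) ≈ 0.125000; accumulation ratio R = 1/(1−f) ≈ 1.14286.
Loading dose to hit Cmax,ss on first dose: D_load = D_maint·R ≈ 360 × 1.14286 ≈ 411.43 mg.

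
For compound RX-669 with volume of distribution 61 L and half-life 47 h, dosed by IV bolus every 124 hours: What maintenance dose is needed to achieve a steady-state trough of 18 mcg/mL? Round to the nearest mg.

τ/t½ = 124/47 ≈ 2.6383, so f = (1/2)^(124/47) ≈ 0.160618.
Cmin,ss = (D/Vd)·f/(1−f), so D = Cmin,ss·Vd·(1−f)/f.
D = 18 × 61 × (1−f)/f ≈ 18 × 61 × 5.22595 ≈ 5738.09 mg.

5738 mg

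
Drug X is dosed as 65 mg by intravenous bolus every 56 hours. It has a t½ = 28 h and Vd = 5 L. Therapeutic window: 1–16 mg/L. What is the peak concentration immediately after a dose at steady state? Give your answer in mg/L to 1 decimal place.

The dosing interval is 2 half-lives, so f = 2^(−2) = 0.25.
At steady state, R = 1/(1 − 0.25) = 4/3.
Single-dose peak C₀ = D/Vd = 65/5 = 13 mg/L.
Steady-state peak Cmax,ss = C₀·R = 13 × 4/3 ≈ 17.333 mg/L.
Peak 17.3 mg/L vs MTC 16 mg/L: exceeds toxic threshold.

17.3 mg/L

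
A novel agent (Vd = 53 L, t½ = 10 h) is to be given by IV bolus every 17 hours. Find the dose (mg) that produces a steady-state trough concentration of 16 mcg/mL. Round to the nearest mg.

τ/t½ = 17/10 ≈ 1.7, so f = (1/2)^(17/10) ≈ 0.307786.
Cmin,ss = (D/Vd)·f/(1−f), so D = Cmin,ss·Vd·(1−f)/f.
D = 16 × 53 × (1−f)/f ≈ 16 × 53 × 2.24901 ≈ 1907.16 mg.

1907 mg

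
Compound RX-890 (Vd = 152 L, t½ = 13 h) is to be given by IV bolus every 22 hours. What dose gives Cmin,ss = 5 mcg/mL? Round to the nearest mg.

τ/t½ = 22/13 ≈ 1.6923, so f = (1/2)^(22/13) ≈ 0.309432.
Cmin,ss = (D/Vd)·f/(1−f), so D = Cmin,ss·Vd·(1−f)/f.
D = 5 × 152 × (1−f)/f ≈ 5 × 152 × 2.23173 ≈ 1696.11 mg.

1696 mg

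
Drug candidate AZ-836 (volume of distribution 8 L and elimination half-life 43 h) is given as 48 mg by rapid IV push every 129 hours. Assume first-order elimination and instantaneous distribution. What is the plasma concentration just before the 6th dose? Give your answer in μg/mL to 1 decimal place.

0.9 μg/mL

f = (1/2)^(τ/t½) = (1/2)^(129/43) ≈ 0.1250.
C₀ = D/Vd = 48/8 ≈ 6.000 μg/mL.
Before the 6th dose, 5 doses have been given. Superposition: Cmin = C₀·(f + f² + … + f^5).
≈ 6.000 × (0.1250 + 0.0156 + 0.0020 + 0.0002 + 0.0000) ≈ 6.000 × 0.1428 ≈ 0.857 μg/mL.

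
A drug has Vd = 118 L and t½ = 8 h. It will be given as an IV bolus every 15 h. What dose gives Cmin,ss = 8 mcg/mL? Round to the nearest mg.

τ/t½ = 15/8 ≈ 1.875, so f = (1/2)^(15/8) ≈ 0.272627.
Cmin,ss = (D/Vd)·f/(1−f), so D = Cmin,ss·Vd·(1−f)/f.
D = 8 × 118 × (1−f)/f ≈ 8 × 118 × 2.66802 ≈ 2518.61 mg.

2519 mg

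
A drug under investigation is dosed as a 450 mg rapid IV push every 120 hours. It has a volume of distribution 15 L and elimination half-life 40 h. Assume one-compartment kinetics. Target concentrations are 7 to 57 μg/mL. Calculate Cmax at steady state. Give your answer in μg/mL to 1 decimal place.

34.3 μg/mL

The dosing interval is 3 half-lives, so f = 2^(−3) = 0.125.
Accumulation ratio R = 1/(1 − f) = 1/0.875 = 8/7.
Single-dose peak C₀ = D/Vd = 450/15 = 30 μg/mL.
Steady-state peak Cmax,ss = C₀·R = 30 × 8/7 ≈ 34.286 μg/mL.
Peak 34.3 μg/mL vs MTC 57 μg/mL: below toxic threshold.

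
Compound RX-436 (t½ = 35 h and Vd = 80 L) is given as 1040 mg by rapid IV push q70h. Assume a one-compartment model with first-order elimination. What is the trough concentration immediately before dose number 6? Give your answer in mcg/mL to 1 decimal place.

4.3 mcg/mL

f = (1/2)^(τ/t½) = (1/2)^(70/35) ≈ 0.2500.
C₀ = D/Vd = 1040/80 ≈ 13.000 mcg/mL.
Before the 6th dose, 5 doses have been given. Superposition: Cmin = C₀·(f + f² + … + f^5).
≈ 13.000 × (0.2500 + 0.0625 + 0.0156 + 0.0039 + 0.0010) ≈ 13.000 × 0.3330 ≈ 4.329 mcg/mL.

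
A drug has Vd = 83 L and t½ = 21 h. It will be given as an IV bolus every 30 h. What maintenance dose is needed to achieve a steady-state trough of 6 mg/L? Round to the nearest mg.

843 mg

τ/t½ = 30/21 ≈ 1.4286, so f = (1/2)^(30/21) ≈ 0.371499.
Cmin,ss = (D/Vd)·f/(1−f), so D = Cmin,ss·Vd·(1−f)/f.
D = 6 × 83 × (1−f)/f ≈ 6 × 83 × 1.69180 ≈ 842.52 mg.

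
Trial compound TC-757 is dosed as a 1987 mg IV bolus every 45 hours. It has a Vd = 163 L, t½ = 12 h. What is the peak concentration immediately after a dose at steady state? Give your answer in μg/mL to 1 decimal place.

13.2 μg/mL

Over one 45-h interval, 45/12 ≈ 3.75 half-lives elapse, leaving f ≈ 0.0743 of each dose.
Accumulation ratio R = 1/(1 − f) ≈ 1/0.9257 ≈ 1.0803.
Single-dose peak C₀ = D/Vd = 1987/163 ≈ 12.190 μg/mL.
Cmax,ss = C₀/(1 − f) ≈ 12.190/0.9257 ≈ 13.168 μg/mL.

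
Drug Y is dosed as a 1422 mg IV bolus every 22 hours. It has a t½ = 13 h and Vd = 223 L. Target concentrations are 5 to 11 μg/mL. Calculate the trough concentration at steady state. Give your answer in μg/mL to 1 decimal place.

k = ln2/t½ = ln2/13 ≈ 0.053319 h⁻¹; fraction remaining f = e^(−kτ) = e^(−0.053319×22) ≈ 0.3094.
At steady state, accumulation factor R = 1/(1 − e^(−kτ)) ≈ 1.4480.
Single-dose peak C₀ = D/Vd = 1422/223 ≈ 6.377 μg/mL.
Steady-state peak Cmax,ss = C₀·R ≈ 6.377 × 1.4480 ≈ 9.234 μg/mL.
One interval later, Cmin,ss = Cmax,ss·e^(−kτ) ≈ 9.234 × 0.3094 ≈ 2.857 μg/mL.
Trough 2.9 μg/mL vs MEC 5 μg/mL: subtherapeutic.

2.9 μg/mL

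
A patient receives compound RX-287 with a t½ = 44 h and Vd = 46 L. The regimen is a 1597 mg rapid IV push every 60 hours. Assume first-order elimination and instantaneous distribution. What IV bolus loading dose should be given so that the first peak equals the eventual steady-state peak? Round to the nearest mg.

f = (1/2)^(60/44) ≈ 0.388602; accumulation ratio R = 1/(1−f) ≈ 1.63560.
Loading dose to hit Cmax,ss on first dose: D_load = D_maint·R ≈ 1597 × 1.63560 ≈ 2612.05 mg.

2612 mg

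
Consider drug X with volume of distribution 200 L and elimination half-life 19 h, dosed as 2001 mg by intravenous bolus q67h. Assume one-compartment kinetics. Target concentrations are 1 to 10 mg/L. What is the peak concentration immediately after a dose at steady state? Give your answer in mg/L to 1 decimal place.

k = ln2/t½ = ln2/19 ≈ 0.036481 h⁻¹; fraction remaining f = e^(−kτ) = e^(−0.036481×67) ≈ 0.0868.
Accumulation ratio R = 1/(1 − f) ≈ 1/0.9132 ≈ 1.0951.
Single-dose peak C₀ = D/Vd = 2001/200 ≈ 10.005 mg/L.
Cmax,ss = C₀/(1 − f) ≈ 10.005/0.9132 ≈ 10.956 mg/L.
Peak 11.0 mg/L vs MTC 10 mg/L: exceeds toxic threshold.

11.0 mg/L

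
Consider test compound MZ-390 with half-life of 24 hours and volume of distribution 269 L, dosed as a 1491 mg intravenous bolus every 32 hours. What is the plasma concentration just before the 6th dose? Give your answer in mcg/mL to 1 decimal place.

f = (1/2)^(τ/t½) = (1/2)^(32/24) ≈ 0.3969.
C₀ = D/Vd = 1491/269 ≈ 5.543 mcg/mL.
Before the 6th dose, 5 doses have been given. Superposition: Cmin = C₀·(f + f² + … + f^5).
≈ 5.543 × (0.3969 + 0.1575 + 0.0625 + 0.0248 + 0.0098) ≈ 5.543 × 0.6515 ≈ 3.611 mcg/mL.

3.6 mcg/mL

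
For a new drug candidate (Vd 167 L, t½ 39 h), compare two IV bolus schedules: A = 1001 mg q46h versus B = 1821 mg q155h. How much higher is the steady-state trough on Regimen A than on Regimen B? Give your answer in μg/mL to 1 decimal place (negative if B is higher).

4.0 μg/mL

Regimen A: f = (1/2)^(46/39) ≈ 0.4415; Cmin,ss = (1001/167)·f/(1−f) ≈ 4.738 μg/mL.
Regimen B: f = (1/2)^(155/39) ≈ 0.0636; Cmin,ss = (1821/167)·f/(1−f) ≈ 0.741 μg/mL.
Difference ≈ 4.738 − 0.741 ≈ 3.997 μg/mL.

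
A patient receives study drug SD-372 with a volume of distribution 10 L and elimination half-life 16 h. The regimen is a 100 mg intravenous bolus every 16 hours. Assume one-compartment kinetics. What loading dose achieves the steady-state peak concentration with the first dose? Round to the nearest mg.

200 mg

f = (1/2)^(16/16) ≈ 0.500000; accumulation ratio R = 1/(1−f) ≈ 2.00000.
Loading dose to hit Cmax,ss on first dose: D_load = D_maint·R ≈ 100 × 2.00000 ≈ 200.00 mg.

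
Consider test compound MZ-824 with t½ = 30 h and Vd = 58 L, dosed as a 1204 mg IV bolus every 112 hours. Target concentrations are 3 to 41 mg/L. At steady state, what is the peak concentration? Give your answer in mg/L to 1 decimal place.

22.4 mg/L

k = ln2/t½ = ln2/30 ≈ 0.023105 h⁻¹; fraction remaining f = e^(−kτ) = e^(−0.023105×112) ≈ 0.0752.
Accumulation ratio R = 1/(1 − f) ≈ 1/0.9248 ≈ 1.0813.
Single-dose peak C₀ = D/Vd = 1204/58 ≈ 20.759 mg/L.
Steady-state peak Cmax,ss = C₀·R ≈ 20.759 × 1.0813 ≈ 22.447 mg/L.
Peak 22.4 mg/L vs MTC 41 mg/L: below toxic threshold.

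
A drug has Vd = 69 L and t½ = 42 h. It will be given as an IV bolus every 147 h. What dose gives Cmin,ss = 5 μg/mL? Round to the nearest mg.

3558 mg

τ/t½ = 147/42 ≈ 3.5, so f = (1/2)^(147/42) ≈ 0.088388.
Cmin,ss = (D/Vd)·f/(1−f), so D = Cmin,ss·Vd·(1−f)/f.
D = 5 × 69 × (1−f)/f ≈ 5 × 69 × 10.31375 ≈ 3558.24 mg.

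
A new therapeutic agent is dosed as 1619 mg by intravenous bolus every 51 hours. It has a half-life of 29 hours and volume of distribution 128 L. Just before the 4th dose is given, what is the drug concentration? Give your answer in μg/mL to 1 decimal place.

5.2 μg/mL

f = (1/2)^(τ/t½) = (1/2)^(51/29) ≈ 0.2955.
C₀ = D/Vd = 1619/128 ≈ 12.648 μg/mL.
Before the 4th dose, 3 doses have been given. Superposition: Cmin = C₀·(f + f² + … + f^3).
≈ 12.648 × (0.2955 + 0.0873 + 0.0258) ≈ 12.648 × 0.4086 ≈ 5.168 μg/mL.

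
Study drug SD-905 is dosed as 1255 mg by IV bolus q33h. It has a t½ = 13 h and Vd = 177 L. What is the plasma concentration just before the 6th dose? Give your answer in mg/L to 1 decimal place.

f = (1/2)^(τ/t½) = (1/2)^(33/13) ≈ 0.1721.
C₀ = D/Vd = 1255/177 ≈ 7.090 mg/L.
Before the 6th dose, 5 doses have been given. Superposition: Cmin = C₀·(f + f² + … + f^5).
≈ 7.090 × (0.1721 + 0.0296 + 0.0051 + 0.0009 + 0.0002) ≈ 7.090 × 0.2079 ≈ 1.474 mg/L.

1.5 mg/L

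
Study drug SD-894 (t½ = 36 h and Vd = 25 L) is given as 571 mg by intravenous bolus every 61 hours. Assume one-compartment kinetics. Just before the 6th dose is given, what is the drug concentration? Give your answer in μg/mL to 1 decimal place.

f = (1/2)^(τ/t½) = (1/2)^(61/36) ≈ 0.3090.
C₀ = D/Vd = 571/25 ≈ 22.840 μg/mL.
Before the 6th dose, 5 doses have been given. Superposition: Cmin = C₀·(f + f² + … + f^5).
≈ 22.840 × (0.3090 + 0.0955 + 0.0295 + 0.0091 + 0.0028) ≈ 22.840 × 0.4459 ≈ 10.184 μg/mL.

10.2 μg/mL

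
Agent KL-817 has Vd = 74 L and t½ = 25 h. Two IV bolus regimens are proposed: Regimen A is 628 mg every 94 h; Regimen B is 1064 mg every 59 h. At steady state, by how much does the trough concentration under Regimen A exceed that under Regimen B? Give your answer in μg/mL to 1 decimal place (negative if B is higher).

Regimen A: f = (1/2)^(94/25) ≈ 0.0738; Cmin,ss = (628/74)·f/(1−f) ≈ 0.676 μg/mL.
Regimen B: f = (1/2)^(59/25) ≈ 0.1948; Cmin,ss = (1064/74)·f/(1−f) ≈ 3.479 μg/mL.
Difference ≈ 0.676 − 3.479 ≈ -2.803 μg/mL.

-2.8 μg/mL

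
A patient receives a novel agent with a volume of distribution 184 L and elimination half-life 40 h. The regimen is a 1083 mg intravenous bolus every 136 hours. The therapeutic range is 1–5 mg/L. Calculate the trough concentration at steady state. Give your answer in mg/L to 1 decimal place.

Over one 136-h interval, 136/40 ≈ 3.4 half-lives elapse, leaving f ≈ 0.0947 of each dose.
Single-dose peak C₀ = D/Vd = 1083/184 ≈ 5.886 mg/L.
Steady-state trough Cmin,ss = C₀·f/(1−f) ≈ 5.886 × 0.0947/0.9053 ≈ 0.616 mg/L.
Trough 0.6 mg/L vs MEC 1 mg/L: subtherapeutic.

0.6 mg/L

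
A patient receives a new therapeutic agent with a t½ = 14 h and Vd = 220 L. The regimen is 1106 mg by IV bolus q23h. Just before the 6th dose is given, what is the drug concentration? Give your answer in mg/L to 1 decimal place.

2.4 mg/L

f = (1/2)^(τ/t½) = (1/2)^(23/14) ≈ 0.3202.
C₀ = D/Vd = 1106/220 ≈ 5.027 mg/L.
Before the 6th dose, 5 doses have been given. Superposition: Cmin = C₀·(f + f² + … + f^5).
≈ 5.027 × (0.3202 + 0.1025 + 0.0328 + 0.0105 + 0.0034) ≈ 5.027 × 0.4694 ≈ 2.360 mg/L.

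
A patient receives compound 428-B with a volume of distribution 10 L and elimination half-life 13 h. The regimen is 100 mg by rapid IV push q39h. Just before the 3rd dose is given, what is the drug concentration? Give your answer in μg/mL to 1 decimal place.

f = (1/2)^(τ/t½) = (1/2)^(39/13) ≈ 0.1250.
C₀ = D/Vd = 100/10 ≈ 10.000 μg/mL.
Before the 3rd dose, 2 doses have been given. Superposition: Cmin = C₀·(f + f²).
≈ 10.000 × (0.1250 + 0.0156) ≈ 10.000 × 0.1406 ≈ 1.406 μg/mL.

1.4 μg/mL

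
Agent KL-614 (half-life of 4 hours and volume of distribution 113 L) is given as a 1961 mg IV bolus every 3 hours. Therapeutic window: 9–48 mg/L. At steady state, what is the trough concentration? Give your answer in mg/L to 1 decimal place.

25.5 mg/L

k = ln2/t½ = ln2/4 ≈ 0.173287 h⁻¹; fraction remaining f = e^(−kτ) = e^(−0.173287×3) ≈ 0.5946.
Accumulation ratio R = 1/(1 − f) ≈ 1/0.4054 ≈ 2.4667.
Single-dose peak C₀ = D/Vd = 1961/113 ≈ 17.354 mg/L.
Steady-state peak Cmax,ss = C₀·R ≈ 17.354 × 2.4667 ≈ 42.807 mg/L.
One interval later, Cmin,ss = Cmax,ss·e^(−kτ) ≈ 42.807 × 0.5946 ≈ 25.453 mg/L.
Trough 25.5 mg/L vs MEC 9 mg/L: adequate.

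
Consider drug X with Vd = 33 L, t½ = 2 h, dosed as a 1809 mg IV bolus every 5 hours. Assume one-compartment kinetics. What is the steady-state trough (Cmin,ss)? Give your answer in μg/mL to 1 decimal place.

τ/t½ = 5/2 ≈ 2.5, so fraction remaining f = (1/2)^(5/2) ≈ 0.1768.
Accumulation ratio R = 1/(1 − f) ≈ 1/0.8232 ≈ 1.2148.
Each bolus raises the concentration by D/Vd = 1809/33 ≈ 54.818 μg/mL.
Cmax,ss = C₀/(1 − f) ≈ 54.818/0.8232 ≈ 66.591 μg/mL.
Steady-state trough Cmin,ss = Cmax,ss·f ≈ 66.591 × 0.1768 ≈ 11.773 μg/mL.

11.8 μg/mL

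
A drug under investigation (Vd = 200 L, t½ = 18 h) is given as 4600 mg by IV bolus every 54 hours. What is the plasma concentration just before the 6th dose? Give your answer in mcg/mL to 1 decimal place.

3.3 mcg/mL

f = (1/2)^(τ/t½) = (1/2)^(54/18) ≈ 0.1250.
C₀ = D/Vd = 4600/200 ≈ 23.000 mcg/mL.
Before the 6th dose, 5 doses have been given. Superposition: Cmin = C₀·(f + f² + … + f^5).
≈ 23.000 × (0.1250 + 0.0156 + 0.0020 + 0.0002 + 0.0000) ≈ 23.000 × 0.1428 ≈ 3.284 mcg/mL.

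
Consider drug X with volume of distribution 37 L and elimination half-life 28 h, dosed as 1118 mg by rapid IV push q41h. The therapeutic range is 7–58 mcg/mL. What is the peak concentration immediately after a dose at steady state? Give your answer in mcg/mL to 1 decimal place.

47.4 mcg/mL

k = ln2/t½ = ln2/28 ≈ 0.024755 h⁻¹; fraction remaining f = e^(−kτ) = e^(−0.024755×41) ≈ 0.3624.
Accumulation ratio R = 1/(1 − f) ≈ 1/0.6376 ≈ 1.5684.
Single-dose peak C₀ = D/Vd = 1118/37 ≈ 30.216 mcg/mL.
Cmax,ss = C₀/(1 − f) ≈ 30.216/0.6376 ≈ 47.390 mcg/mL.
Peak 47.4 mcg/mL vs MTC 58 mcg/mL: below toxic threshold.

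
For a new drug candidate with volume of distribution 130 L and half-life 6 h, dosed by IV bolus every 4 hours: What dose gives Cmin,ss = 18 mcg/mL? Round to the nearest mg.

1375 mg

τ/t½ = 4/6 ≈ 0.66667, so f = (1/2)^(4/6) ≈ 0.629961.
Cmin,ss = (D/Vd)·f/(1−f), so D = Cmin,ss·Vd·(1−f)/f.
D = 18 × 130 × (1−f)/f ≈ 18 × 130 × 0.58740 ≈ 1374.52 mg.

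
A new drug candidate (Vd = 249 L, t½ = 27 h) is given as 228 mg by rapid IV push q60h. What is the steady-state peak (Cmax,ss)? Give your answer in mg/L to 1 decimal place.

Over one 60-h interval, 60/27 ≈ 2.2222 half-lives elapse, leaving f ≈ 0.2143 of each dose.
At steady state, accumulation factor R = 1/(1 − e^(−kτ)) ≈ 1.2728.
Single-dose peak C₀ = D/Vd = 228/249 ≈ 0.916 mg/L.
Steady-state peak Cmax,ss = C₀·R ≈ 0.916 × 1.2728 ≈ 1.166 mg/L.

1.2 mg/L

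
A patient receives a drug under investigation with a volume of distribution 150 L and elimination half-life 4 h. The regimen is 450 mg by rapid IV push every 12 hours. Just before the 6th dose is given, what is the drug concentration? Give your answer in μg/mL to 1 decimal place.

f = (1/2)^(τ/t½) = (1/2)^(12/4) ≈ 0.1250.
C₀ = D/Vd = 450/150 ≈ 3.000 μg/mL.
Before the 6th dose, 5 doses have been given. Superposition: Cmin = C₀·(f + f² + … + f^5).
≈ 3.000 × (0.1250 + 0.0156 + 0.0020 + 0.0002 + 0.0000) ≈ 3.000 × 0.1428 ≈ 0.428 μg/mL.

0.4 μg/mL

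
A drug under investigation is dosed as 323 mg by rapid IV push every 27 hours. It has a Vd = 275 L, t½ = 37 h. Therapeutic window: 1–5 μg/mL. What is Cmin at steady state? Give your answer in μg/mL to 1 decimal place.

1.8 μg/mL

Over one 27-h interval, 27/37 ≈ 0.72973 half-lives elapse, leaving f ≈ 0.6030 of each dose.
Accumulation ratio R = 1/(1 − f) ≈ 1/0.3970 ≈ 2.5189.
Single-dose peak C₀ = D/Vd = 323/275 ≈ 1.175 μg/mL.
Cmax,ss = C₀/(1 − f) ≈ 1.175/0.3970 ≈ 2.960 μg/mL.
One interval later, Cmin,ss = Cmax,ss·e^(−kτ) ≈ 2.960 × 0.6030 ≈ 1.785 μg/mL.
Trough 1.8 μg/mL vs MEC 1 μg/mL: adequate.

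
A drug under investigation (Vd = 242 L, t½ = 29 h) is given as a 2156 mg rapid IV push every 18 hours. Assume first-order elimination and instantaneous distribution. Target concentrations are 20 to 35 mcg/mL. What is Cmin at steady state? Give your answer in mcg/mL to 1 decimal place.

16.6 mcg/mL

τ/t½ = 18/29 ≈ 0.62069, so fraction remaining f = (1/2)^(18/29) ≈ 0.6504.
At steady state, accumulation factor R = 1/(1 − e^(−kτ)) ≈ 2.8604.
Each bolus raises the concentration by D/Vd = 2156/242 ≈ 8.909 mcg/mL.
Cmax,ss = C₀/(1 − f) ≈ 8.909/0.3496 ≈ 25.483 mcg/mL.
Steady-state trough Cmin,ss = Cmax,ss·f ≈ 25.483 × 0.6504 ≈ 16.574 mcg/mL.
Trough 16.6 mcg/mL vs MEC 20 mcg/mL: subtherapeutic.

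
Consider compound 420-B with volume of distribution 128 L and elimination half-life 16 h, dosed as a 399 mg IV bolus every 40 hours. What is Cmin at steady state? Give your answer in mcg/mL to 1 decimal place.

0.7 mcg/mL

k = ln2/t½ = ln2/16 ≈ 0.043322 h⁻¹; fraction remaining f = e^(−kτ) = e^(−0.043322×40) ≈ 0.1768.
Each bolus raises the concentration by D/Vd = 399/128 ≈ 3.117 mcg/mL.
Steady-state trough Cmin,ss = C₀·f/(1−f) ≈ 3.117 × 0.1768/0.8232 ≈ 0.669 mcg/mL.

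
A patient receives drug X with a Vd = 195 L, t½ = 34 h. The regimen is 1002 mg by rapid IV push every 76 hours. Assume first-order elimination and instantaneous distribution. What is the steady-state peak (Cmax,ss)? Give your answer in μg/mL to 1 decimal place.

τ/t½ = 76/34 ≈ 2.2353, so fraction remaining f = (1/2)^(76/34) ≈ 0.2124.
Accumulation ratio R = 1/(1 − f) ≈ 1/0.7876 ≈ 1.2697.
Each bolus raises the concentration by D/Vd = 1002/195 ≈ 5.138 μg/mL.
Steady-state peak Cmax,ss = C₀·R ≈ 5.138 × 1.2697 ≈ 6.524 μg/mL.

6.5 μg/mL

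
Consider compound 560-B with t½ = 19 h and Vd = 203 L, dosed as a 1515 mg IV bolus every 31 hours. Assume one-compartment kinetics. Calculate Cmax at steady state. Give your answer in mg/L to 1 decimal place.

11.0 mg/L

k = ln2/t½ = ln2/19 ≈ 0.036481 h⁻¹; fraction remaining f = e^(−kτ) = e^(−0.036481×31) ≈ 0.3227.
At steady state, accumulation factor R = 1/(1 − e^(−kτ)) ≈ 1.4765.
Single-dose peak C₀ = D/Vd = 1515/203 ≈ 7.463 mg/L.
Steady-state peak Cmax,ss = C₀·R ≈ 7.463 × 1.4765 ≈ 11.019 mg/L.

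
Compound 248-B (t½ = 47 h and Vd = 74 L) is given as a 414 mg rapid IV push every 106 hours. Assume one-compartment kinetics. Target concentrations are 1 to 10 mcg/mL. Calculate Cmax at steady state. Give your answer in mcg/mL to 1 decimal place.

τ/t½ = 106/47 ≈ 2.2553, so fraction remaining f = (1/2)^(106/47) ≈ 0.2095.
At steady state, accumulation factor R = 1/(1 − e^(−kτ)) ≈ 1.2650.
Single-dose peak C₀ = D/Vd = 414/74 ≈ 5.595 mcg/mL.
Steady-state peak Cmax,ss = C₀·R ≈ 5.595 × 1.2650 ≈ 7.078 mcg/mL.
Peak 7.1 mcg/mL vs MTC 10 mcg/mL: below toxic threshold.

7.1 mcg/mL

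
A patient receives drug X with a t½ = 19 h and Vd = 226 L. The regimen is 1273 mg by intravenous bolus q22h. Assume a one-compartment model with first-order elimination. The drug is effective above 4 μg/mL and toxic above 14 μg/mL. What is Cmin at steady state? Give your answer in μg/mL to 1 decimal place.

4.6 μg/mL

k = ln2/t½ = ln2/19 ≈ 0.036481 h⁻¹; fraction remaining f = e^(−kτ) = e^(−0.036481×22) ≈ 0.4482.
Each bolus raises the concentration by D/Vd = 1273/226 ≈ 5.633 μg/mL.
Steady-state trough Cmin,ss = C₀·f/(1−f) ≈ 5.633 × 0.4482/0.5518 ≈ 4.575 μg/mL.
Trough 4.6 μg/mL vs MEC 4 μg/mL: adequate.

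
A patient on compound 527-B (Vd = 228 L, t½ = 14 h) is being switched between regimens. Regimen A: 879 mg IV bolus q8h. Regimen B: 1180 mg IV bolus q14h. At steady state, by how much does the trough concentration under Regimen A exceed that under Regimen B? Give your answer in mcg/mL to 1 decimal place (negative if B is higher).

Regimen A: f = (1/2)^(8/14) ≈ 0.6730; Cmin,ss = (879/228)·f/(1−f) ≈ 7.935 mcg/mL.
Regimen B: f = (1/2)^(14/14) ≈ 0.5000; Cmin,ss = (1180/228)·f/(1−f) ≈ 5.175 mcg/mL.
Difference ≈ 7.935 − 5.175 ≈ 2.760 mcg/mL.

2.8 mcg/mL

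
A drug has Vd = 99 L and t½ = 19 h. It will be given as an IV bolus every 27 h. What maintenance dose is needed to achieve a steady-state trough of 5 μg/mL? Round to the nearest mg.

τ/t½ = 27/19 ≈ 1.4211, so f = (1/2)^(27/19) ≈ 0.373440.
Cmin,ss = (D/Vd)·f/(1−f), so D = Cmin,ss·Vd·(1−f)/f.
D = 5 × 99 × (1−f)/f ≈ 5 × 99 × 1.67781 ≈ 830.52 mg.

831 mg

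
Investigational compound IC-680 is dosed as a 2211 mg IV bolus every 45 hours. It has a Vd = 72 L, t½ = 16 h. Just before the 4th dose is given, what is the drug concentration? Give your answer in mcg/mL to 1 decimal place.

f = (1/2)^(τ/t½) = (1/2)^(45/16) ≈ 0.1423.
C₀ = D/Vd = 2211/72 ≈ 30.708 mcg/mL.
Before the 4th dose, 3 doses have been given. Superposition: Cmin = C₀·(f + f² + … + f^3).
≈ 30.708 × (0.1423 + 0.0202 + 0.0029) ≈ 30.708 × 0.1654 ≈ 5.079 mcg/mL.

5.1 mcg/mL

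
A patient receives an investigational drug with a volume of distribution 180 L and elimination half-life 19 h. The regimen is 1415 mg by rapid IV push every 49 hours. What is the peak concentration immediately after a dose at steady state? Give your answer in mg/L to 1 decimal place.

τ/t½ = 49/19 ≈ 2.5789, so fraction remaining f = (1/2)^(49/19) ≈ 0.1674.
Accumulation ratio R = 1/(1 − f) ≈ 1/0.8326 ≈ 1.2011.
Each bolus raises the concentration by D/Vd = 1415/180 ≈ 7.861 mg/L.
Cmax,ss = C₀/(1 − f) ≈ 7.861/0.8326 ≈ 9.442 mg/L.

9.4 mg/L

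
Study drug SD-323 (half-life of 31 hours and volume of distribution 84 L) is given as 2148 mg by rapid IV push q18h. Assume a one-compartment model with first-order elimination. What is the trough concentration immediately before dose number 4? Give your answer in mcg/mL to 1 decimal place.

f = (1/2)^(τ/t½) = (1/2)^(18/31) ≈ 0.6687.
C₀ = D/Vd = 2148/84 ≈ 25.571 mcg/mL.
Before the 4th dose, 3 doses have been given. Superposition: Cmin = C₀·(f + f² + … + f^3).
≈ 25.571 × (0.6687 + 0.4472 + 0.2990) ≈ 25.571 × 1.4149 ≈ 36.180 mcg/mL.

36.2 mcg/mL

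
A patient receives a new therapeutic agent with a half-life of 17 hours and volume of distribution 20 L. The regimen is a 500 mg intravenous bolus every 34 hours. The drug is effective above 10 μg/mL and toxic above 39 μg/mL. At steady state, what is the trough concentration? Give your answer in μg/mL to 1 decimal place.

τ = 34 h = 2 half-lives, so f = (1/2)^2 = 0.25.
At steady state, R = 1/(1 − 0.25) = 4/3.
Single-dose peak C₀ = D/Vd = 500/20 = 25 μg/mL.
Steady-state peak Cmax,ss = C₀·R = 25 × 4/3 ≈ 33.333 μg/mL.
Steady-state trough Cmin,ss = Cmax,ss·f ≈ 33.333 × 0.25 ≈ 8.333 μg/mL.
Trough 8.3 μg/mL vs MEC 10 μg/mL: subtherapeutic.

8.3 μg/mL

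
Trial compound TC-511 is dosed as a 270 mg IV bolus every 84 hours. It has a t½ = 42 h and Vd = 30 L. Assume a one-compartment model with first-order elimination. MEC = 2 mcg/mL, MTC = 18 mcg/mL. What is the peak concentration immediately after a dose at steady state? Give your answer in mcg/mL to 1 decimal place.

The dosing interval is 2 half-lives, so f = 2^(−2) = 0.25.
Accumulation ratio R = 1/(1 − f) = 1/0.75 = 4/3.
Single-dose peak C₀ = D/Vd = 270/30 = 9 mcg/mL.
Steady-state peak Cmax,ss = C₀·R = 9 × 4/3 ≈ 12.000 mcg/mL.
Peak 12.0 mcg/mL vs MTC 18 mcg/mL: below toxic threshold.

12.0 mcg/mL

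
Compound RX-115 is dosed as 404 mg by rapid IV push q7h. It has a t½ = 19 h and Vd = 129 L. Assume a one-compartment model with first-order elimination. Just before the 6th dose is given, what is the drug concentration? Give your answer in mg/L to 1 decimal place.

7.8 mg/L

f = (1/2)^(τ/t½) = (1/2)^(7/19) ≈ 0.7746.
C₀ = D/Vd = 404/129 ≈ 3.132 mg/L.
Before the 6th dose, 5 doses have been given. Superposition: Cmin = C₀·(f + f² + … + f^5).
≈ 3.132 × (0.7746 + 0.6000 + 0.4648 + 0.3600 + 0.2789) ≈ 3.132 × 2.4783 ≈ 7.762 mg/L.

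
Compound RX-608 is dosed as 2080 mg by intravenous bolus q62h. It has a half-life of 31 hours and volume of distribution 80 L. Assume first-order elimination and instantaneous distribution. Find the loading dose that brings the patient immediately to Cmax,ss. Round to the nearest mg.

2773 mg

f = (1/2)^(62/31) ≈ 0.250000; accumulation ratio R = 1/(1−f) ≈ 1.33333.
Loading dose to hit Cmax,ss on first dose: D_load = D_maint·R ≈ 2080 × 1.33333 ≈ 2773.33 mg.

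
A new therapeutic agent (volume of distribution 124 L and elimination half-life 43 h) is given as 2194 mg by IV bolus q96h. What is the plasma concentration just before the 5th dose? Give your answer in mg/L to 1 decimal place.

4.8 mg/L

f = (1/2)^(τ/t½) = (1/2)^(96/43) ≈ 0.2128.
C₀ = D/Vd = 2194/124 ≈ 17.694 mg/L.
Before the 5th dose, 4 doses have been given. Superposition: Cmin = C₀·(f + f² + … + f^4).
≈ 17.694 × (0.2128 + 0.0453 + 0.0096 + 0.0021) ≈ 17.694 × 0.2698 ≈ 4.774 mg/L.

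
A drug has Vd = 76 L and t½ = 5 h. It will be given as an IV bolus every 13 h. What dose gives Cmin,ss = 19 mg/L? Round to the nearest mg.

7311 mg

τ/t½ = 13/5 ≈ 2.6, so f = (1/2)^(13/5) ≈ 0.164938.
Cmin,ss = (D/Vd)·f/(1−f), so D = Cmin,ss·Vd·(1−f)/f.
D = 19 × 76 × (1−f)/f ≈ 19 × 76 × 5.06288 ≈ 7310.80 mg.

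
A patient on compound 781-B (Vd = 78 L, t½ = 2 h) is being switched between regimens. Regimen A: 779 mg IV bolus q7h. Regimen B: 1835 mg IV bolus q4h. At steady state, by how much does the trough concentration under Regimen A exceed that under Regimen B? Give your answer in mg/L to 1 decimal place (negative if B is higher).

Regimen A: f = (1/2)^(7/2) ≈ 0.0884; Cmin,ss = (779/78)·f/(1−f) ≈ 0.968 mg/L.
Regimen B: f = (1/2)^(4/2) ≈ 0.2500; Cmin,ss = (1835/78)·f/(1−f) ≈ 7.842 mg/L.
Difference ≈ 0.968 − 7.842 ≈ -6.874 mg/L.

-6.9 mg/L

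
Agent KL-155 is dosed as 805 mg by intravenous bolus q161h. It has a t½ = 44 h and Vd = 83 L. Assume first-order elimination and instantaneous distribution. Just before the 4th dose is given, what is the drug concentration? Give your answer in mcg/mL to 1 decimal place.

f = (1/2)^(τ/t½) = (1/2)^(161/44) ≈ 0.0792.
C₀ = D/Vd = 805/83 ≈ 9.699 mcg/mL.
Before the 4th dose, 3 doses have been given. Superposition: Cmin = C₀·(f + f² + … + f^3).
≈ 9.699 × (0.0792 + 0.0063 + 0.0005) ≈ 9.699 × 0.0860 ≈ 0.834 mcg/mL.

0.8 mcg/mL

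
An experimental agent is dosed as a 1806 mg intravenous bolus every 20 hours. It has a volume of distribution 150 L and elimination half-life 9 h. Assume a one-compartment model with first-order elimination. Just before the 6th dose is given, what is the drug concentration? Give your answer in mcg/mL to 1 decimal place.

f = (1/2)^(τ/t½) = (1/2)^(20/9) ≈ 0.2143.
C₀ = D/Vd = 1806/150 ≈ 12.040 mcg/mL.
Before the 6th dose, 5 doses have been given. Superposition: Cmin = C₀·(f + f² + … + f^5).
≈ 12.040 × (0.2143 + 0.0459 + 0.0098 + 0.0021 + 0.0005) ≈ 12.040 × 0.2726 ≈ 3.282 mcg/mL.

3.3 mcg/mL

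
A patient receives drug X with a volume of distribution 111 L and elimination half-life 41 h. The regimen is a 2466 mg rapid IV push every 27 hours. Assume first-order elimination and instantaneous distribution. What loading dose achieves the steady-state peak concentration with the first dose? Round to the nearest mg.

f = (1/2)^(27/41) ≈ 0.633521; accumulation ratio R = 1/(1−f) ≈ 2.72867.
Loading dose to hit Cmax,ss on first dose: D_load = D_maint·R ≈ 2466 × 2.72867 ≈ 6728.90 mg.

6729 mg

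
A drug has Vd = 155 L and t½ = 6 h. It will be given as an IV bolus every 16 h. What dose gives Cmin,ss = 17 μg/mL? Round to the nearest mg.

τ/t½ = 16/6 ≈ 2.6667, so f = (1/2)^(16/6) ≈ 0.157490.
Cmin,ss = (D/Vd)·f/(1−f), so D = Cmin,ss·Vd·(1−f)/f.
D = 17 × 155 × (1−f)/f ≈ 17 × 155 × 5.34961 ≈ 14096.22 mg.

14096 mg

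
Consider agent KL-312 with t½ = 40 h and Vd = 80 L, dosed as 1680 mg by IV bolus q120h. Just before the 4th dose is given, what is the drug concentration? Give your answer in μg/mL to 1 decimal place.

f = (1/2)^(τ/t½) = (1/2)^(120/40) ≈ 0.1250.
C₀ = D/Vd = 1680/80 ≈ 21.000 μg/mL.
Before the 4th dose, 3 doses have been given. Superposition: Cmin = C₀·(f + f² + … + f^3).
≈ 21.000 × (0.1250 + 0.0156 + 0.0020) ≈ 21.000 × 0.1426 ≈ 2.995 μg/mL.

3.0 μg/mL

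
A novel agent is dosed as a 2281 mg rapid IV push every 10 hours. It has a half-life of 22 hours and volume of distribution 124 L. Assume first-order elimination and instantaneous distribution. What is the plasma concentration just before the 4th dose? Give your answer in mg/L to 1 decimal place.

f = (1/2)^(τ/t½) = (1/2)^(10/22) ≈ 0.7297.
C₀ = D/Vd = 2281/124 ≈ 18.395 mg/L.
Before the 4th dose, 3 doses have been given. Superposition: Cmin = C₀·(f + f² + … + f^3).
≈ 18.395 × (0.7297 + 0.5325 + 0.3885) ≈ 18.395 × 1.6507 ≈ 30.365 mg/L.

30.4 mg/L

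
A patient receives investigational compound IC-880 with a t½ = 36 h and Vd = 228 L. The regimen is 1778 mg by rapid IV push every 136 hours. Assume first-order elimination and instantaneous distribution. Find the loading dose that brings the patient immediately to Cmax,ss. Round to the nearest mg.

1918 mg

f = (1/2)^(136/36) ≈ 0.072908; accumulation ratio R = 1/(1−f) ≈ 1.07864.
Loading dose to hit Cmax,ss on first dose: D_load = D_maint·R ≈ 1778 × 1.07864 ≈ 1917.82 mg.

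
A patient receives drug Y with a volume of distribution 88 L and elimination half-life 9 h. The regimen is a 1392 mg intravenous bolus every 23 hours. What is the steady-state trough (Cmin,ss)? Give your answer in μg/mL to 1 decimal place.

τ/t½ = 23/9 ≈ 2.5556, so fraction remaining f = (1/2)^(23/9) ≈ 0.1701.
Single-dose peak C₀ = D/Vd = 1392/88 ≈ 15.818 μg/mL.
Steady-state trough Cmin,ss = C₀·f/(1−f) ≈ 15.818 × 0.1701/0.8299 ≈ 3.242 μg/mL.

3.2 μg/mL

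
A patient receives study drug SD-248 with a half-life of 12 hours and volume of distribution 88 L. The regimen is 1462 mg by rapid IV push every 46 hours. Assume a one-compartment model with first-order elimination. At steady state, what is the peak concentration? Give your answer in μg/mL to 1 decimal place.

17.9 μg/mL

k = ln2/t½ = ln2/12 ≈ 0.057762 h⁻¹; fraction remaining f = e^(−kτ) = e^(−0.057762×46) ≈ 0.0702.
At steady state, accumulation factor R = 1/(1 − e^(−kτ)) ≈ 1.0755.
Single-dose peak C₀ = D/Vd = 1462/88 ≈ 16.614 μg/mL.
Steady-state peak Cmax,ss = C₀·R ≈ 16.614 × 1.0755 ≈ 17.868 μg/mL.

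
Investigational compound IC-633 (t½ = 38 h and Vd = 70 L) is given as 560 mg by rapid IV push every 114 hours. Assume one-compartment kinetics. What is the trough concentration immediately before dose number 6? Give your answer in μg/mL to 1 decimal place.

1.1 μg/mL

f = (1/2)^(τ/t½) = (1/2)^(114/38) ≈ 0.1250.
C₀ = D/Vd = 560/70 ≈ 8.000 μg/mL.
Before the 6th dose, 5 doses have been given. Superposition: Cmin = C₀·(f + f² + … + f^5).
≈ 8.000 × (0.1250 + 0.0156 + 0.0020 + 0.0002 + 0.0000) ≈ 8.000 × 0.1428 ≈ 1.142 μg/mL.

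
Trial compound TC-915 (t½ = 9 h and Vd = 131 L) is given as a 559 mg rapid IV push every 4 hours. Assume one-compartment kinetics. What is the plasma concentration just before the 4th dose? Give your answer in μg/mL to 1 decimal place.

7.1 μg/mL

f = (1/2)^(τ/t½) = (1/2)^(4/9) ≈ 0.7349.
C₀ = D/Vd = 559/131 ≈ 4.267 μg/mL.
Before the 4th dose, 3 doses have been given. Superposition: Cmin = C₀·(f + f² + … + f^3).
≈ 4.267 × (0.7349 + 0.5401 + 0.3969) ≈ 4.267 × 1.6719 ≈ 7.134 μg/mL.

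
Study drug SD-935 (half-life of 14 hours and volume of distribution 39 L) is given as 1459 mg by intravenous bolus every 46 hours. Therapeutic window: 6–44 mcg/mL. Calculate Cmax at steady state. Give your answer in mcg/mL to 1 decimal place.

k = ln2/t½ = ln2/14 ≈ 0.049511 h⁻¹; fraction remaining f = e^(−kτ) = e^(−0.049511×46) ≈ 0.1025.
Accumulation ratio R = 1/(1 − f) ≈ 1/0.8975 ≈ 1.1142.
Each bolus raises the concentration by D/Vd = 1459/39 ≈ 37.410 mcg/mL.
Cmax,ss = C₀/(1 − f) ≈ 37.410/0.8975 ≈ 41.682 mcg/mL.
Peak 41.7 mcg/mL vs MTC 44 mcg/mL: below toxic threshold.

41.7 mcg/mL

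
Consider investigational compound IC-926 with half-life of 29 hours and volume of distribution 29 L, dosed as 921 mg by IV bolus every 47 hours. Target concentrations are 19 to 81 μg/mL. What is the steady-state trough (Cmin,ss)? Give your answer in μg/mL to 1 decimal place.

τ/t½ = 47/29 ≈ 1.6207, so fraction remaining f = (1/2)^(47/29) ≈ 0.3252.
At steady state, accumulation factor R = 1/(1 − e^(−kτ)) ≈ 1.4819.
Single-dose peak C₀ = D/Vd = 921/29 ≈ 31.759 μg/mL.
Steady-state peak Cmax,ss = C₀·R ≈ 31.759 × 1.4819 ≈ 47.064 μg/mL.
One interval later, Cmin,ss = Cmax,ss·e^(−kτ) ≈ 47.064 × 0.3252 ≈ 15.305 μg/mL.
Trough 15.3 μg/mL vs MEC 19 μg/mL: subtherapeutic.

15.3 μg/mL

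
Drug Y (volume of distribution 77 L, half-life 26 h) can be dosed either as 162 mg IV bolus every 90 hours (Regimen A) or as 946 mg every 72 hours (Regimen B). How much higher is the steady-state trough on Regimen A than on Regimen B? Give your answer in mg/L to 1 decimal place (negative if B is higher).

-1.9 mg/L

Regimen A: f = (1/2)^(90/26) ≈ 0.0908; Cmin,ss = (162/77)·f/(1−f) ≈ 0.210 mg/L.
Regimen B: f = (1/2)^(72/26) ≈ 0.1467; Cmin,ss = (946/77)·f/(1−f) ≈ 2.112 mg/L.
Difference ≈ 0.210 − 2.112 ≈ -1.902 mg/L.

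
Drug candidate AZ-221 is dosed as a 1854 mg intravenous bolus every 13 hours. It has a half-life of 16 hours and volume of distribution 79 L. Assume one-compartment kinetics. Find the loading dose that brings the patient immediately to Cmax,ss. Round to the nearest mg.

f = (1/2)^(13/16) ≈ 0.569394; accumulation ratio R = 1/(1−f) ≈ 2.32231.
Loading dose to hit Cmax,ss on first dose: D_load = D_maint·R ≈ 1854 × 2.32231 ≈ 4305.56 mg.

4306 mg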